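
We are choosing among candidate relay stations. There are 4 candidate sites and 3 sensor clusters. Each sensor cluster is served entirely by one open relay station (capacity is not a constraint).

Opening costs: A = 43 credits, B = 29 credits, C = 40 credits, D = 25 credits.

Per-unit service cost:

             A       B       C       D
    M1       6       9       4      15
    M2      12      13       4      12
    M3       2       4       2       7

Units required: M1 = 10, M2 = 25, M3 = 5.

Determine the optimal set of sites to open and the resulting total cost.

Open C only; minimum total cost 190.

For any fixed open set, each sensor cluster goes to its cheapest open site; total = fixed + service.
{C}: M1→C 4·10=40, M2→C 4·25=100, M3→C 2·5=10. Service 150; fixed 40; total 190.
{C, D}: M1→C 4·10=40, M2→C 4·25=100, M3→C 2·5=10. Service 150; fixed 65; total 215.
{B, C}: service 150 + fixed 69 = 219
{A, B, C, D}: service 150 + fixed 137 = 287
(All 15 nonempty subsets were checked; C only is lowest.)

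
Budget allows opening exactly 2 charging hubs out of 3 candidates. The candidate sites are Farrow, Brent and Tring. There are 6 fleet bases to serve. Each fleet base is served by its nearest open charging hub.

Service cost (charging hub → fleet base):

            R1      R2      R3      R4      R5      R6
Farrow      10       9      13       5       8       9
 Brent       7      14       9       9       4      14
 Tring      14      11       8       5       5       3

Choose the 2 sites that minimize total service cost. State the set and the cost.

Choose Brent and Tring; total service cost 38.

With exactly 2 open, each fleet base uses its cheapest among the chosen.
{Brent, Tring}: R1→Brent 7, R2→Tring 11, R3→Tring 8, R4→Tring 5, R5→Brent 4, R6→Tring 3. Service cost 38.
{Farrow, Tring}: service cost 40
{Farrow, Brent}: service cost 43
Among all 3 size-2 choices, {Brent, Tring} is lowest.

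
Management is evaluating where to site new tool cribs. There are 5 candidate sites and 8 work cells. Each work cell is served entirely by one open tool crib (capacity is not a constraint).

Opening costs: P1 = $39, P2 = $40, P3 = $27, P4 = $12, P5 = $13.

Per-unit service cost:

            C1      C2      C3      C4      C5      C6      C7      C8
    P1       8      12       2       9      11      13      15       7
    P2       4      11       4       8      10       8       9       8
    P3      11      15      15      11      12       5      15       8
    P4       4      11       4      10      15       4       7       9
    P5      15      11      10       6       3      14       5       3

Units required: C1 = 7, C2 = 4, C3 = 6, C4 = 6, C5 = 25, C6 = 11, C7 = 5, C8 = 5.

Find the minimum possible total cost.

Minimum total cost: 316

For any fixed open set, each work cell goes to its cheapest open site; total = fixed + service.
{P4, P5}: C1→P4 4·7=28, C2→P4 11·4=44, C3→P4 4·6=24, C4→P5 6·6=36, C5→P5 3·25=75, C6→P4 4·11=44, C7→P5 5·5=25, C8→P5 3·5=15. Service 291; fixed 25; total 316.
{P1, P4, P5}: service 279 + fixed 64 = 343
{P3, P4, P5}: service 291 + fixed 52 = 343
{P1, P2, P3, P4, P5}: service 279 + fixed 131 = 410
No other subset beats 316.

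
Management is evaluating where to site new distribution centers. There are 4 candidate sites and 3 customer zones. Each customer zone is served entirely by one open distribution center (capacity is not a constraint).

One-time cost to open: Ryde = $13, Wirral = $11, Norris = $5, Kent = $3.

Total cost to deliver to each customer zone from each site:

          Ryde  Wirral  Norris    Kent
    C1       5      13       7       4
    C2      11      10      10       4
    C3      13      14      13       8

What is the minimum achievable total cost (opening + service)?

For any fixed open set, each customer zone goes to its cheapest open site; total = fixed + service.
{Kent}: C1→Kent 4, C2→Kent 4, C3→Kent 8. Service 16; fixed 3; total 19.
{Norris, Kent}: C1→Kent 4, C2→Kent 4, C3→Kent 8. Service 16; fixed 8; total 24.
{Wirral, Kent}: service 16 + fixed 14 = 30
{Ryde, Wirral, Norris, Kent}: service 16 + fixed 32 = 48
No other subset beats 19.

Minimum total cost: 19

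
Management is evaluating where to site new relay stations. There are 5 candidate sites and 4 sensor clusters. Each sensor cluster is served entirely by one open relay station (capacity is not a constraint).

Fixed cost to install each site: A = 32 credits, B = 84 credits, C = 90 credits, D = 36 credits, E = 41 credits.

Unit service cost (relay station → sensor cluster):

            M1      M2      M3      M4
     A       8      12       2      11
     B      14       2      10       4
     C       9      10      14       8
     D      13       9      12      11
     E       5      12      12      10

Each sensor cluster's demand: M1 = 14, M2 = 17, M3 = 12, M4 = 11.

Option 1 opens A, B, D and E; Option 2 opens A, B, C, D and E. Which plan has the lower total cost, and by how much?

Option 1: {A, B, D, E}: M1→E 5·14=70, M2→B 2·17=34, M3→A 2·12=24, M4→B 4·11=44. Service 172; fixed 193; total 365.
Option 2: {A, B, C, D, E}: M1→E 5·14=70, M2→B 2·17=34, M3→A 2·12=24, M4→B 4·11=44. Service 172; fixed 283; total 455.
Difference: |365 − 455| = 90.

Option 1 is cheaper by 90.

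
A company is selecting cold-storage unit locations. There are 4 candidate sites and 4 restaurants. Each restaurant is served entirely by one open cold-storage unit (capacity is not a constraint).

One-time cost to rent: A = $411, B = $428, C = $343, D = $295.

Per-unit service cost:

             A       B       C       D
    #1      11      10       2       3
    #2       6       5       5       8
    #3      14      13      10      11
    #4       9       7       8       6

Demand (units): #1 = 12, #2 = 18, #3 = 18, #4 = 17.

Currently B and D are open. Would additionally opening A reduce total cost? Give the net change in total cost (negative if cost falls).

Current service cost with {B, D}: 426.
Adding A: each restaurant re-picks its cheapest; new service cost 426, saving 0.
Extra fixed cost: 411. Net change = 411 − 0 = 411.
(Totals: 1149 → 1560.)

No — net change +411 (cost rises by 411).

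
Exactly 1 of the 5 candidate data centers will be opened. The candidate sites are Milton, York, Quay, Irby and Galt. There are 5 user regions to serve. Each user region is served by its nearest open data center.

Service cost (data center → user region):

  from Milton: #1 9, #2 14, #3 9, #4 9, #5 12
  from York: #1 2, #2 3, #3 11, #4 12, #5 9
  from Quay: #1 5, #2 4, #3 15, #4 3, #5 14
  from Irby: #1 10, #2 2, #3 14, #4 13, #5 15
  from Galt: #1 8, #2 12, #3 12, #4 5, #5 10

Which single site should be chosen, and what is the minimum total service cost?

With exactly 1 open, each user region uses its cheapest among the chosen.
{York}: #1→York 2, #2→York 3, #3→York 11, #4→York 12, #5→York 9. Service cost 37.
{Quay}: service cost 41
{Galt}: service cost 47
Among all 5 size-1 choices, {York} is lowest.

Choose York only; total service cost 37.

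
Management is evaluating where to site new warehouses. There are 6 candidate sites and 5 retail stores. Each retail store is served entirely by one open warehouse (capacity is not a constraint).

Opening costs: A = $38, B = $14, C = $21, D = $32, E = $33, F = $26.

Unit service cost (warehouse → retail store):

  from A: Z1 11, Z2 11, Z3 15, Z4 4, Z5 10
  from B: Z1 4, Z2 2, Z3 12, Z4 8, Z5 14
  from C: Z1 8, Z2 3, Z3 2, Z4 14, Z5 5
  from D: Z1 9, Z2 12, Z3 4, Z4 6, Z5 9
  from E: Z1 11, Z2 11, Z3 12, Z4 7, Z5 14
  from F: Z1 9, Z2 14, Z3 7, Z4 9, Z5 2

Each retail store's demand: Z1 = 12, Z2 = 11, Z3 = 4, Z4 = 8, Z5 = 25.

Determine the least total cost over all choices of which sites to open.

For any fixed open set, each retail store goes to its cheapest open site; total = fixed + service.
{B, F}: Z1→B 4·12=48, Z2→B 2·11=22, Z3→F 7·4=28, Z4→B 8·8=64, Z5→F 2·25=50. Service 212; fixed 40; total 252.
{B, C, F}: Z1→B 4·12=48, Z2→B 2·11=22, Z3→C 2·4=8, Z4→B 8·8=64, Z5→F 2·25=50. Service 192; fixed 61; total 253.
{B, D, F}: service 184 + fixed 72 = 256
{A, B, C, D, E, F}: service 160 + fixed 164 = 324
No other subset beats 252.

Minimum total cost: 252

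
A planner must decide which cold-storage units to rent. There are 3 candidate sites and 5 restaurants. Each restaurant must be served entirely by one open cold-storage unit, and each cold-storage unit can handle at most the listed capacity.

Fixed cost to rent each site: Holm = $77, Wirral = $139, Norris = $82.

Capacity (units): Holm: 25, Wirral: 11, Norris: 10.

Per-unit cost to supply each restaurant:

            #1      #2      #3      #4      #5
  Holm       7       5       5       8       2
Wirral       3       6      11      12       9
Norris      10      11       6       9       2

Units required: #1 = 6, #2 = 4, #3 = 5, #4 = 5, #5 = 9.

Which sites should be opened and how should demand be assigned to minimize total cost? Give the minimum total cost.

Minimum total cost: 304

Open {Holm, Norris}: #1→Holm 7·6=42, #2→Holm 5·4=20, #3→Holm 5·5=25, #4→Holm 8·5=40, #5→Norris 2·9=18.
Loads: Holm carries 20/25, Norris carries 9/10. Service 145; fixed 159; total 304.
Next best feasible plan costs 309.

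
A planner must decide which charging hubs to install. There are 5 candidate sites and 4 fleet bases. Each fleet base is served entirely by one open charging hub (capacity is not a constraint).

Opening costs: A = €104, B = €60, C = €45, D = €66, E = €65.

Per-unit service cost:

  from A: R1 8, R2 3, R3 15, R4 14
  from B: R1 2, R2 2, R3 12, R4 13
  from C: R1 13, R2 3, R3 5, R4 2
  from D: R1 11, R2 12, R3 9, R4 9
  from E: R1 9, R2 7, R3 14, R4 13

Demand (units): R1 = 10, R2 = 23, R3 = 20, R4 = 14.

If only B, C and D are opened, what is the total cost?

Each fleet base is assigned to its cheapest site among the open ones.
{B, C, D}: R1→B 2·10=20, R2→B 2·23=46, R3→C 5·20=100, R4→C 2·14=28. Service 194; fixed 171; total 365.

Total cost: 365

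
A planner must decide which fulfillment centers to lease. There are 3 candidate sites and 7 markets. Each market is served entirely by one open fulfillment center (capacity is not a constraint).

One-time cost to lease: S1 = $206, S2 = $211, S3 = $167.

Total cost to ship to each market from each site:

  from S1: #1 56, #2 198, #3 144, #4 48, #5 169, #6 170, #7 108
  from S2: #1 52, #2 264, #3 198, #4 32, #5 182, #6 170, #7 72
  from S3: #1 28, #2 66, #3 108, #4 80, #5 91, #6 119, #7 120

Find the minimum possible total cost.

Minimum total cost: 779

For any fixed open set, each market goes to its cheapest open site; total = fixed + service.
{S3}: #1→S3 28, #2→S3 66, #3→S3 108, #4→S3 80, #5→S3 91, #6→S3 119, #7→S3 120. Service 612; fixed 167; total 779.
{S2, S3}: #1→S3 28, #2→S3 66, #3→S3 108, #4→S2 32, #5→S3 91, #6→S3 119, #7→S2 72. Service 516; fixed 378; total 894.
{S1, S3}: #1→S3 28, #2→S3 66, #3→S3 108, #4→S1 48, #5→S3 91, #6→S3 119, #7→S1 108. Service 568; fixed 373; total 941.
{S1, S2, S3}: service 516 + fixed 584 = 1100
No other subset beats 779.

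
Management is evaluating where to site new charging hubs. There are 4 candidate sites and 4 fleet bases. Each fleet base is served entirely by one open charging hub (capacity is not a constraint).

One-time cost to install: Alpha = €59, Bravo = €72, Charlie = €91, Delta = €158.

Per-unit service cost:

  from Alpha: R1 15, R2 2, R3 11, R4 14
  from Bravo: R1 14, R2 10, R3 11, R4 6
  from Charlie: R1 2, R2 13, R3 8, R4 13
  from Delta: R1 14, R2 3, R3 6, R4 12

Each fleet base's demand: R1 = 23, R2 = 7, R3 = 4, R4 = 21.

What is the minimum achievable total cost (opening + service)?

For any fixed open set, each fleet base goes to its cheapest open site; total = fixed + service.
{Bravo, Charlie}: R1→Charlie 2·23=46, R2→Bravo 10·7=70, R3→Charlie 8·4=32, R4→Bravo 6·21=126. Service 274; fixed 163; total 437.
{Alpha, Bravo, Charlie}: R1→Charlie 2·23=46, R2→Alpha 2·7=14, R3→Charlie 8·4=32, R4→Bravo 6·21=126. Service 218; fixed 222; total 440.
{Alpha, Charlie}: service 365 + fixed 150 = 515
{Alpha, Bravo, Charlie, Delta}: service 210 + fixed 380 = 590
(All 15 nonempty subsets were checked; Bravo and Charlie is lowest.)

Minimum total cost: 437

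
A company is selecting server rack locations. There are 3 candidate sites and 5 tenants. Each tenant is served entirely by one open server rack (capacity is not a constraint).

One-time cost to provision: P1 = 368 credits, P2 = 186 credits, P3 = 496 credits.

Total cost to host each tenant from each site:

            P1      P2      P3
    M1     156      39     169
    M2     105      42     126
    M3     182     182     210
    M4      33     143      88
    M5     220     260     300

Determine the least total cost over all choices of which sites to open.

Minimum total cost: 852

For any fixed open set, each tenant goes to its cheapest open site; total = fixed + service.
{P2}: M1→P2 39, M2→P2 42, M3→P2 182, M4→P2 143, M5→P2 260. Service 666; fixed 186; total 852.
{P1}: M1→P1 156, M2→P1 105, M3→P1 182, M4→P1 33, M5→P1 220. Service 696; fixed 368; total 1064.
{P1, P2}: service 516 + fixed 554 = 1070
{P1, P2, P3}: service 516 + fixed 1050 = 1566
No other subset beats 852.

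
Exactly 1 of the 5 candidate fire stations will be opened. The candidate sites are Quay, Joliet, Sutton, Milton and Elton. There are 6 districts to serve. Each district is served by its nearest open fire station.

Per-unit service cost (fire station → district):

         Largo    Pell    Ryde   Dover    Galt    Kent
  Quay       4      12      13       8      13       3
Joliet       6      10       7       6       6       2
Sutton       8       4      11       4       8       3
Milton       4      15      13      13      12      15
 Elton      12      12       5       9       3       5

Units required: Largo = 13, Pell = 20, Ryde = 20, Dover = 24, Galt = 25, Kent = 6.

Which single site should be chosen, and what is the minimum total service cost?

With exactly 1 open, each district uses its cheapest among the chosen.
{Sutton}: Largo→Sutton 8·13=104, Pell→Sutton 4·20=80, Ryde→Sutton 11·20=220, Dover→Sutton 4·24=96, Galt→Sutton 8·25=200, Kent→Sutton 3·6=18. Service cost 718.
{Joliet}: service cost 724
{Elton}: service cost 817
Among all 5 size-1 choices, {Sutton} is lowest.

Choose Sutton only; total service cost 718.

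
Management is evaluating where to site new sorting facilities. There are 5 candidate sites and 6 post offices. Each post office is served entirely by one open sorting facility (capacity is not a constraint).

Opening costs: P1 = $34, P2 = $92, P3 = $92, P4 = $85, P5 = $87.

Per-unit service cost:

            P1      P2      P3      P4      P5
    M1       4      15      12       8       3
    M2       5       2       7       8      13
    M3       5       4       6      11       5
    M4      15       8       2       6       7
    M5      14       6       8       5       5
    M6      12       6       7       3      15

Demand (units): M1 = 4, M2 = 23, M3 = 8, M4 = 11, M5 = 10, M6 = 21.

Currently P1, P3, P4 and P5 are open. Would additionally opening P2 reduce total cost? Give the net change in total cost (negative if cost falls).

No — net change +15 (cost rises by 15).

Current service cost with {P1, P3, P4, P5}: 302.
Adding P2: each post office re-picks its cheapest; new service cost 225, saving 77.
Extra fixed cost: 92. Net change = 92 − 77 = 15.
(Totals: 600 → 615.)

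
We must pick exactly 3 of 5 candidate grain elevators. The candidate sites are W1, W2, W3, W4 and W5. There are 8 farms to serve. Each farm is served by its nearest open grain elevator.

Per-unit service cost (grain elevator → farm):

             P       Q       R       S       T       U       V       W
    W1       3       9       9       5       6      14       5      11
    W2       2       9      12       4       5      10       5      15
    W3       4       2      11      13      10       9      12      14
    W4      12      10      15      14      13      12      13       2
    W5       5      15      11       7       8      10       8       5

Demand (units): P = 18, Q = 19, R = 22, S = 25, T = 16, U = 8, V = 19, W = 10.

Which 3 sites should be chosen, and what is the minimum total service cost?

With exactly 3 open, each farm uses its cheapest among the chosen.
{W2, W3, W4}: P→W2 2·18=36, Q→W3 2·19=38, R→W3 11·22=242, S→W2 4·25=100, T→W2 5·16=80, U→W3 9·8=72, V→W2 5·19=95, W→W4 2·10=20. Service cost 683.
{W1, W3, W4}: service cost 698
{W2, W3, W5}: service cost 713
Among all 10 size-3 choices, {W2, W3, W4} is lowest.

Choose W2, W3 and W4; total service cost 683.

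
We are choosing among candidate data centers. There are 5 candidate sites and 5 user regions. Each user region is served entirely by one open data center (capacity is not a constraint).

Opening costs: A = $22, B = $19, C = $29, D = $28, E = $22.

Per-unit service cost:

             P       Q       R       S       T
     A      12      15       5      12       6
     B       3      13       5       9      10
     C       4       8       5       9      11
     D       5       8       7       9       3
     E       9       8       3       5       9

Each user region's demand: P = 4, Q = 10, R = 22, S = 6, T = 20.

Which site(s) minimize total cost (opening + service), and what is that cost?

Open D and E; minimum total cost 306.

For any fixed open set, each user region goes to its cheapest open site; total = fixed + service.
{D, E}: P→D 5·4=20, Q→D 8·10=80, R→E 3·22=66, S→E 5·6=30, T→D 3·20=60. Service 256; fixed 50; total 306.
{B, D, E}: service 248 + fixed 69 = 317
{A, D, E}: service 256 + fixed 72 = 328
{A, B, C, D, E}: service 248 + fixed 120 = 368
No other subset beats 306.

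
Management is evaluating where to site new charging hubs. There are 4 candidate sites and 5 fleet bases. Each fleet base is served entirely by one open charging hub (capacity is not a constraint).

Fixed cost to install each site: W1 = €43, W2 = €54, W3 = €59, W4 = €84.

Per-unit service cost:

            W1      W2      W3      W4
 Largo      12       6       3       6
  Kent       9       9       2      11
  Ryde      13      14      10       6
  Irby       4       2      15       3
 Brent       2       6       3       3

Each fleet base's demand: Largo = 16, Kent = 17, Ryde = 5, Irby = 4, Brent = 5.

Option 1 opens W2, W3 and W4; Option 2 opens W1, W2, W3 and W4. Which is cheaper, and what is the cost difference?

Option 1: {W2, W3, W4}: Largo→W3 3·16=48, Kent→W3 2·17=34, Ryde→W4 6·5=30, Irby→W2 2·4=8, Brent→W3 3·5=15. Service 135; fixed 197; total 332.
Option 2: {W1, W2, W3, W4}: Largo→W3 3·16=48, Kent→W3 2·17=34, Ryde→W4 6·5=30, Irby→W2 2·4=8, Brent→W1 2·5=10. Service 130; fixed 240; total 370.
Difference: |332 − 370| = 38.

Option 1 is cheaper by 38.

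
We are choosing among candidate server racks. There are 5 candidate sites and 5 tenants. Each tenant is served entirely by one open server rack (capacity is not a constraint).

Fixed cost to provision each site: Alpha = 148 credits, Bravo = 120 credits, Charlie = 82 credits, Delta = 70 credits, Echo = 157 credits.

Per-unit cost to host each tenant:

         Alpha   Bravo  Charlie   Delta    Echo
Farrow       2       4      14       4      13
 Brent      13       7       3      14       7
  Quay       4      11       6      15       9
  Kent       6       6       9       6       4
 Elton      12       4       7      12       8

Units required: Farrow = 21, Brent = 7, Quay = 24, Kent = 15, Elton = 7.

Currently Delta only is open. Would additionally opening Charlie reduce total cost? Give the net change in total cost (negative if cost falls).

Current service cost with {Delta}: 716.
Adding Charlie: each tenant re-picks its cheapest; new service cost 388, saving 328.
Extra fixed cost: 82. Net change = 82 − 328 = -246.
(Totals: 786 → 540.)

Yes — net change −246 (cost falls by 246).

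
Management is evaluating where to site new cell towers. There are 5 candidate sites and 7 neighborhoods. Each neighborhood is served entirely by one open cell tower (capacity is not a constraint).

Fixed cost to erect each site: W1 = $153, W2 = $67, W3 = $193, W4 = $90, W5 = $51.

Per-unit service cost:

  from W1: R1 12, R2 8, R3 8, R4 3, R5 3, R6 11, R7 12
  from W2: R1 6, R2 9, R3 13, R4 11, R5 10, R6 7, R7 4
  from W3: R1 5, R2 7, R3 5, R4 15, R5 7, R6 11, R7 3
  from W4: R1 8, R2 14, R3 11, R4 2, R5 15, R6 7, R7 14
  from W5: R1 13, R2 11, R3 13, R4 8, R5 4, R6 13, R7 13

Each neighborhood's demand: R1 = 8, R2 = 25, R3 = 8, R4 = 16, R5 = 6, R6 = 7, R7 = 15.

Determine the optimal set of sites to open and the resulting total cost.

Open W3 and W4; minimum total cost 706.

For any fixed open set, each neighborhood goes to its cheapest open site; total = fixed + service.
{W3, W4}: R1→W3 5·8=40, R2→W3 7·25=175, R3→W3 5·8=40, R4→W4 2·16=32, R5→W3 7·6=42, R6→W4 7·7=49, R7→W3 3·15=45. Service 423; fixed 283; total 706.
{W1, W2}: service 487 + fixed 220 = 707
{W2, W4}: service 562 + fixed 157 = 719
{W1, W2, W3, W4, W5}: R1→W3 5·8=40, R2→W3 7·25=175, R3→W3 5·8=40, R4→W4 2·16=32, R5→W1 3·6=18, R6→W2 7·7=49, R7→W3 3·15=45. Service 399; fixed 554; total 953.
No other subset beats 706.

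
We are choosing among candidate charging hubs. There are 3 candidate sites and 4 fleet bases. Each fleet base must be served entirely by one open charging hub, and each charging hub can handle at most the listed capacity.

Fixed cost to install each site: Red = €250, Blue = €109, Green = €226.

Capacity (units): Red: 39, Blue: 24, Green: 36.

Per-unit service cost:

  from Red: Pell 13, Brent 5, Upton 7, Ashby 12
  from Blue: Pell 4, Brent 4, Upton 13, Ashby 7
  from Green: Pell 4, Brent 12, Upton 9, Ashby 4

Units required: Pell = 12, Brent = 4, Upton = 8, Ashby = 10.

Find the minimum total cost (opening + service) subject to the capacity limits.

Minimum total cost: 434

Open {Green}: Pell→Green 4·12=48, Brent→Green 12·4=48, Upton→Green 9·8=72, Ashby→Green 4·10=40.
Loads: Green carries 34/36. Service 208; fixed 226; total 434.
Next best feasible plan costs 511.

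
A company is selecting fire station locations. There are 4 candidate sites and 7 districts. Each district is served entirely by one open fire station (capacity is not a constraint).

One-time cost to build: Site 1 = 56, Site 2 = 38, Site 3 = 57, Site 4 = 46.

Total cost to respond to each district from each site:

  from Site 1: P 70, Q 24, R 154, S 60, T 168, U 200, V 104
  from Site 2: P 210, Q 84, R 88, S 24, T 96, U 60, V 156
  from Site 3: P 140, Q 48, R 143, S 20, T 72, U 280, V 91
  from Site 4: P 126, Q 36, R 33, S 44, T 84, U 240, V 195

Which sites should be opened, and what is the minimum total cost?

For any fixed open set, each district goes to its cheapest open site; total = fixed + service.
{Site 1, Site 2, Site 4}: P→Site 1 70, Q→Site 1 24, R→Site 4 33, S→Site 2 24, T→Site 4 84, U→Site 2 60, V→Site 1 104. Service 399; fixed 140; total 539.
{Site 1, Site 2}: service 466 + fixed 94 = 560
{Site 1, Site 2, Site 3, Site 4}: service 370 + fixed 197 = 567
{Site 2}: service 718 + fixed 38 = 756
(All 15 nonempty subsets were checked; Site 1, Site 2 and Site 4 is lowest.)

Open Site 1, Site 2 and Site 4; minimum total cost 539.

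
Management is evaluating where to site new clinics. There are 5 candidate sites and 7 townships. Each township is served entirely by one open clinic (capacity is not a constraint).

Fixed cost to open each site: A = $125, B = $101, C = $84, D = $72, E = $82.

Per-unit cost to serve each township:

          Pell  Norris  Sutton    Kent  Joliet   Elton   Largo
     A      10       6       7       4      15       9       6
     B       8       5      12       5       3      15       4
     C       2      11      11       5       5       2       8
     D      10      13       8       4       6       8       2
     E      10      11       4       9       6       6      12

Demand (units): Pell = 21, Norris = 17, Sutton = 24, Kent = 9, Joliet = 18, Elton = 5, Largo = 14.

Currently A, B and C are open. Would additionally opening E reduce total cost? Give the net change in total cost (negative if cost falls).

No — net change +10 (cost rises by 10).

Current service cost with {A, B, C}: 451.
Adding E: each township re-picks its cheapest; new service cost 379, saving 72.
Extra fixed cost: 82. Net change = 82 − 72 = 10.
(Totals: 761 → 771.)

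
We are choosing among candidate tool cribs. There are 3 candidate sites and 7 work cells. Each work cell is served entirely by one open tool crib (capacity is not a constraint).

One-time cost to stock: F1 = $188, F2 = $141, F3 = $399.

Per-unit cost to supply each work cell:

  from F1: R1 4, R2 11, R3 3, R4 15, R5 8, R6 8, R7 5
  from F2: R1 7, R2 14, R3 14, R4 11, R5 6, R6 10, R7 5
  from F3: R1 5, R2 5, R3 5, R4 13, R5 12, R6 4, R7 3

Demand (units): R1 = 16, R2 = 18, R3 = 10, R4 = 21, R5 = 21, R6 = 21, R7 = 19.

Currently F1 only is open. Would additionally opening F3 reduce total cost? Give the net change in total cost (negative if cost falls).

No — net change +127 (cost rises by 127).

Current service cost with {F1}: 1038.
Adding F3: each work cell re-picks its cheapest; new service cost 766, saving 272.
Extra fixed cost: 399. Net change = 399 − 272 = 127.
(Totals: 1226 → 1353.)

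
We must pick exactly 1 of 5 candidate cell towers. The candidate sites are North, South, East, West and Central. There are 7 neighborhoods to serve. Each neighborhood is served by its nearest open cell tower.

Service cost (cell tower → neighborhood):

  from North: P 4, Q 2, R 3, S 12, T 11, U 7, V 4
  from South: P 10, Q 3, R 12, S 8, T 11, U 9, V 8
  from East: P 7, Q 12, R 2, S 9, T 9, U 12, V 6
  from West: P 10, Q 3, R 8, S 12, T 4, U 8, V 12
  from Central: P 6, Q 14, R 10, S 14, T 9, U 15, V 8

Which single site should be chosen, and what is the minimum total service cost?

Choose North only; total service cost 43.

With exactly 1 open, each neighborhood uses its cheapest among the chosen.
{North}: P→North 4, Q→North 2, R→North 3, S→North 12, T→North 11, U→North 7, V→North 4. Service cost 43.
{East}: service cost 57
{West}: service cost 57
Among all 5 size-1 choices, {North} is lowest.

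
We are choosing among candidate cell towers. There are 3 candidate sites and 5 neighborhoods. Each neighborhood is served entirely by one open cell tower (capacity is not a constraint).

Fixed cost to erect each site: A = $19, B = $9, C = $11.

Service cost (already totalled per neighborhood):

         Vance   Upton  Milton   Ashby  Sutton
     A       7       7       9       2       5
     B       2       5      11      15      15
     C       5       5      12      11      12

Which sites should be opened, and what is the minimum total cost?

Open A only; minimum total cost 49.

For any fixed open set, each neighborhood goes to its cheapest open site; total = fixed + service.
{A}: Vance→A 7, Upton→A 7, Milton→A 9, Ashby→A 2, Sutton→A 5. Service 30; fixed 19; total 49.
{A, B}: Vance→B 2, Upton→B 5, Milton→A 9, Ashby→A 2, Sutton→A 5. Service 23; fixed 28; total 51.
{A, C}: service 26 + fixed 30 = 56
{A, B, C}: service 23 + fixed 39 = 62
No other subset beats 49.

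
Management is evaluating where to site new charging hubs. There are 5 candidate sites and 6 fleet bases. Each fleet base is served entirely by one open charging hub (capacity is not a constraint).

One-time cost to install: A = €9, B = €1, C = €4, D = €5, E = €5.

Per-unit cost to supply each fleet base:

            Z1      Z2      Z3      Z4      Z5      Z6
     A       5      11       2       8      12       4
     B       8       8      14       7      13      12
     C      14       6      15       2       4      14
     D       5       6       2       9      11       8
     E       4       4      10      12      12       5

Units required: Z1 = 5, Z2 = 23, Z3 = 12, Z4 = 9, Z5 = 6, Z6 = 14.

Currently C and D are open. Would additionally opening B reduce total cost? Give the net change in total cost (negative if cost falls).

Current service cost with {C, D}: 341.
Adding B: each fleet base re-picks its cheapest; new service cost 341, saving 0.
Extra fixed cost: 1. Net change = 1 − 0 = 1.
(Totals: 350 → 351.)

No — net change +1 (cost rises by 1).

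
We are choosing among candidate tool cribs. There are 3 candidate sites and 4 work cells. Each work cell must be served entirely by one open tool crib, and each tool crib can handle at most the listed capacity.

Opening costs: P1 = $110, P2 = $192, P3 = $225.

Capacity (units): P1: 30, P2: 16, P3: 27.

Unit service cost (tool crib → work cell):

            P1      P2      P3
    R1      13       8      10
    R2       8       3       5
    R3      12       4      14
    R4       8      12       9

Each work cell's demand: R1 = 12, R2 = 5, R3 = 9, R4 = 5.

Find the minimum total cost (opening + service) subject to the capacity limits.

Open {P1, P2}: R1→P1 13·12=156, R2→P2 3·5=15, R3→P2 4·9=36, R4→P1 8·5=40.
Loads: P1 carries 17/30, P2 carries 14/16. Service 247; fixed 302; total 549.
Next best feasible plan costs 574.

Minimum total cost: 549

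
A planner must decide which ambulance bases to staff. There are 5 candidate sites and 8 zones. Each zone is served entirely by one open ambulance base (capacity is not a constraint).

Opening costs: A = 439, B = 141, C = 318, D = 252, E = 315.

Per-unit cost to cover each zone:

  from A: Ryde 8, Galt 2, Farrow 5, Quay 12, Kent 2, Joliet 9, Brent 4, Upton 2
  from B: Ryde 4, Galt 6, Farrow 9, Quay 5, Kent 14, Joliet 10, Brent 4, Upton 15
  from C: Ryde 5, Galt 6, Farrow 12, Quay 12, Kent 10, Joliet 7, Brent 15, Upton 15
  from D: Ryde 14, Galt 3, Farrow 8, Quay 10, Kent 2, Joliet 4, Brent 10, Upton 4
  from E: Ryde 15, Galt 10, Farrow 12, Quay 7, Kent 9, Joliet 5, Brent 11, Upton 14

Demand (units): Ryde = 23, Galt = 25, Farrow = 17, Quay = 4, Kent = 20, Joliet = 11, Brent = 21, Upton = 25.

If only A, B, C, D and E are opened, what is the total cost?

Total cost: 1930

Each zone is assigned to its cheapest site among the open ones.
{A, B, C, D, E}: Ryde→B 4·23=92, Galt→A 2·25=50, Farrow→A 5·17=85, Quay→B 5·4=20, Kent→A 2·20=40, Joliet→D 4·11=44, Brent→A 4·21=84, Upton→A 2·25=50. Service 465; fixed 1465; total 1930.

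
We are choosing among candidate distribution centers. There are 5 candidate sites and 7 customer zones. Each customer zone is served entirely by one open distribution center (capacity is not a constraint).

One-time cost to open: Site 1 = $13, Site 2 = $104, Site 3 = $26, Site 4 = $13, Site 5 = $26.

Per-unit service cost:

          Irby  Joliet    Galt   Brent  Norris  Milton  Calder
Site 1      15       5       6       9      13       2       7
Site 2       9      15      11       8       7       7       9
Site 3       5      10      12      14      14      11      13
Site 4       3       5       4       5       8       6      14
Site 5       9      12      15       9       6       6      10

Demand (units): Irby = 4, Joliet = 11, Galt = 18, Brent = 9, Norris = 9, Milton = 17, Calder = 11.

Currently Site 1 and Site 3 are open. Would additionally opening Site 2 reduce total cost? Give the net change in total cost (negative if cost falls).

Current service cost with {Site 1, Site 3}: 492.
Adding Site 2: each customer zone re-picks its cheapest; new service cost 429, saving 63.
Extra fixed cost: 104. Net change = 104 − 63 = 41.
(Totals: 531 → 572.)

No — net change +41 (cost rises by 41).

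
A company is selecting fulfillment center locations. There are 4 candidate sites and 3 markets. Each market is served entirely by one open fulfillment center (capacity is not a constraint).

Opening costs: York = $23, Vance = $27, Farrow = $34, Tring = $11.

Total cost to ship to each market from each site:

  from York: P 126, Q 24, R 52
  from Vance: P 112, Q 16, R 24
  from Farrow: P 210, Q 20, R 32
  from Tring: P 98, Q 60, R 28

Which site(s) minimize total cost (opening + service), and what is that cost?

Open Vance and Tring; minimum total cost 176.

For any fixed open set, each market goes to its cheapest open site; total = fixed + service.
{Vance, Tring}: P→Tring 98, Q→Vance 16, R→Vance 24. Service 138; fixed 38; total 176.
{Vance}: P→Vance 112, Q→Vance 16, R→Vance 24. Service 152; fixed 27; total 179.
{York, Tring}: P→Tring 98, Q→York 24, R→Tring 28. Service 150; fixed 34; total 184.
{York, Vance, Farrow, Tring}: service 138 + fixed 95 = 233
(All 15 nonempty subsets were checked; Vance and Tring is lowest.)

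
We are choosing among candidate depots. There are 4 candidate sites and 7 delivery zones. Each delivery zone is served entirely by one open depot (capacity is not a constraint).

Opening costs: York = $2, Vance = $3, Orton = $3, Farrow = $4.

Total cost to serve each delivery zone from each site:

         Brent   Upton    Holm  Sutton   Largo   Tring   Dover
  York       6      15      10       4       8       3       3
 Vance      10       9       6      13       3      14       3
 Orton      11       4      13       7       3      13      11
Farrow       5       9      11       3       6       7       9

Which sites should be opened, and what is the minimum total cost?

Open York, Vance and Orton; minimum total cost 37.

For any fixed open set, each delivery zone goes to its cheapest open site; total = fixed + service.
{York, Vance, Orton}: Brent→York 6, Upton→Orton 4, Holm→Vance 6, Sutton→York 4, Largo→Vance 3, Tring→York 3, Dover→York 3. Service 29; fixed 8; total 37.
{York, Orton}: Brent→York 6, Upton→Orton 4, Holm→York 10, Sutton→York 4, Largo→Orton 3, Tring→York 3, Dover→York 3. Service 33; fixed 5; total 38.
{York, Vance}: service 34 + fixed 5 = 39
{York, Vance, Orton, Farrow}: service 27 + fixed 12 = 39
(All 15 nonempty subsets were checked; York, Vance and Orton is lowest.)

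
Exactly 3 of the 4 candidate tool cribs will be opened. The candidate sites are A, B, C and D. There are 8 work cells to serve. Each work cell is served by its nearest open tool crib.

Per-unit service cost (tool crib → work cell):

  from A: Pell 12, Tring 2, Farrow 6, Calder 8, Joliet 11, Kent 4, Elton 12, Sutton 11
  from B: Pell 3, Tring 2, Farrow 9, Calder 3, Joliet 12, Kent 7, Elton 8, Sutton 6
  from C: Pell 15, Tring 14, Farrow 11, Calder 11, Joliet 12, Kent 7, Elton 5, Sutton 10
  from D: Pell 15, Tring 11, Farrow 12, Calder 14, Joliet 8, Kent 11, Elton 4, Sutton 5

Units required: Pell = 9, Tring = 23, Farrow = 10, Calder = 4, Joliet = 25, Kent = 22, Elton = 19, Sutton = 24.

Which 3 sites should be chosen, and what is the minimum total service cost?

Choose A, B and D; total service cost 629.

With exactly 3 open, each work cell uses its cheapest among the chosen.
{A, B, D}: Pell→B 3·9=27, Tring→A 2·23=46, Farrow→A 6·10=60, Calder→B 3·4=12, Joliet→D 8·25=200, Kent→A 4·22=88, Elton→D 4·19=76, Sutton→D 5·24=120. Service cost 629.
{B, C, D}: service cost 725
{A, C, D}: service cost 730
Among all 4 size-3 choices, {A, B, D} is lowest.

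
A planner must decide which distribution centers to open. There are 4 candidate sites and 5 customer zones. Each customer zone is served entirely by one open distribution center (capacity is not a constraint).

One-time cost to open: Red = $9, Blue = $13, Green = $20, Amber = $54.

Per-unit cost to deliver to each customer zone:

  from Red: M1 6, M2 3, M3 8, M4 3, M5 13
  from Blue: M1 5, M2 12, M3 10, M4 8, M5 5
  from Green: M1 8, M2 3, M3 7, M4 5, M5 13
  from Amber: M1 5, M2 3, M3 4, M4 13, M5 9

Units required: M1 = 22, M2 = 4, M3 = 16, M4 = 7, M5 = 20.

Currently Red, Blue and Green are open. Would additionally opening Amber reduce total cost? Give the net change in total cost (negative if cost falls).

Current service cost with {Red, Blue, Green}: 355.
Adding Amber: each customer zone re-picks its cheapest; new service cost 307, saving 48.
Extra fixed cost: 54. Net change = 54 − 48 = 6.
(Totals: 397 → 403.)

No — net change +6 (cost rises by 6).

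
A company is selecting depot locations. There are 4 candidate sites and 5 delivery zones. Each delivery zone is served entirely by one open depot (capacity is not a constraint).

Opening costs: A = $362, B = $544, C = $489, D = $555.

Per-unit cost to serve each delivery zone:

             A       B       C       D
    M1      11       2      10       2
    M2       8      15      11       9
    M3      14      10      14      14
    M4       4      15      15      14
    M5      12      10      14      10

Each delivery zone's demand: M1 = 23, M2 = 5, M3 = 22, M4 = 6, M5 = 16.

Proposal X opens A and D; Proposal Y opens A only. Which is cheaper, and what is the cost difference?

Proposal X: {A, D}: M1→D 2·23=46, M2→A 8·5=40, M3→A 14·22=308, M4→A 4·6=24, M5→D 10·16=160. Service 578; fixed 917; total 1495.
Proposal Y: {A}: M1→A 11·23=253, M2→A 8·5=40, M3→A 14·22=308, M4→A 4·6=24, M5→A 12·16=192. Service 817; fixed 362; total 1179.
Difference: |1495 − 1179| = 316.

Proposal Y is cheaper by 316.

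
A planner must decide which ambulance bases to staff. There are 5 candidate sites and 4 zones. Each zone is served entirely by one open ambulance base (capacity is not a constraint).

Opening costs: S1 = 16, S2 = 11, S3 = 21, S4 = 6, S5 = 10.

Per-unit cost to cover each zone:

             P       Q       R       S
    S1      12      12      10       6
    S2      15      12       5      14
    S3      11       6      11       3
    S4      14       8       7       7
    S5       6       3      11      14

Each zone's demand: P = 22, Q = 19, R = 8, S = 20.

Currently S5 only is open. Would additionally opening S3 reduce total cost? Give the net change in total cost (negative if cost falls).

Yes — net change −199 (cost falls by 199).

Current service cost with {S5}: 557.
Adding S3: each zone re-picks its cheapest; new service cost 337, saving 220.
Extra fixed cost: 21. Net change = 21 − 220 = -199.
(Totals: 567 → 368.)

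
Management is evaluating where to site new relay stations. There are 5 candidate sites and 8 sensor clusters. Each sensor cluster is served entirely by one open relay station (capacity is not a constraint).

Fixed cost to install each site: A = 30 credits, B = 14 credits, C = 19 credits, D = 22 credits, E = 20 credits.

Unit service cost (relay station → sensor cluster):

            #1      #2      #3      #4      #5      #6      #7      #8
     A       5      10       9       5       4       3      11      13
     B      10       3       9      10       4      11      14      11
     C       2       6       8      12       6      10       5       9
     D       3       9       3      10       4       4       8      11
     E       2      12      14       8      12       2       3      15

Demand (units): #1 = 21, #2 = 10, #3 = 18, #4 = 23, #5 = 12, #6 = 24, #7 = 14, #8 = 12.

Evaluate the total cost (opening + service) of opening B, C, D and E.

Total cost: 631

Each sensor cluster is assigned to its cheapest site among the open ones.
{B, C, D, E}: #1→C 2·21=42, #2→B 3·10=30, #3→D 3·18=54, #4→E 8·23=184, #5→B 4·12=48, #6→E 2·24=48, #7→E 3·14=42, #8→C 9·12=108. Service 556; fixed 75; total 631.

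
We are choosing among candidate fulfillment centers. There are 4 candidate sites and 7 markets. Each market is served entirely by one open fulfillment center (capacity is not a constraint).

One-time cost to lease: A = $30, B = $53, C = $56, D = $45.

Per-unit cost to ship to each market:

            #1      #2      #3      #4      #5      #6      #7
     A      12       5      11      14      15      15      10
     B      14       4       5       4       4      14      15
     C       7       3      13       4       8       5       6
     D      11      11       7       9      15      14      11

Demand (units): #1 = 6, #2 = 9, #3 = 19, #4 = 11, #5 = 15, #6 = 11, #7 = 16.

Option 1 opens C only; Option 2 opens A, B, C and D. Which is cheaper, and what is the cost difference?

Option 1: {C}: #1→C 7·6=42, #2→C 3·9=27, #3→C 13·19=247, #4→C 4·11=44, #5→C 8·15=120, #6→C 5·11=55, #7→C 6·16=96. Service 631; fixed 56; total 687.
Option 2: {A, B, C, D}: #1→C 7·6=42, #2→C 3·9=27, #3→B 5·19=95, #4→B 4·11=44, #5→B 4·15=60, #6→C 5·11=55, #7→C 6·16=96. Service 419; fixed 184; total 603.
Difference: |687 − 603| = 84.

Option 2 is cheaper by 84.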